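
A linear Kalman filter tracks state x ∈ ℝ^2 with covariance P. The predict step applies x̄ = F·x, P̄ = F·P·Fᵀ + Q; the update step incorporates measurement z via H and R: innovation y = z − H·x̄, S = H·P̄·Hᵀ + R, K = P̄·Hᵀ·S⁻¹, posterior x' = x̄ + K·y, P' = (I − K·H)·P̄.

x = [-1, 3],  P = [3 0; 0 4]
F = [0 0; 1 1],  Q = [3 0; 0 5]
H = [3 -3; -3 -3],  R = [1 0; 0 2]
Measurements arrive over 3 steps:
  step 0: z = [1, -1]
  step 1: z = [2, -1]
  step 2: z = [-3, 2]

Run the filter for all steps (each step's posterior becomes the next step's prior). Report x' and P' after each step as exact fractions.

step 0: x' = [3969/12071, 130/12071], P' = [978/12071 324/12071; 324/12071 996/12071]
step 1: x' = [15630345/31957958, -5214425/31957958], P' = [5173563/63915916 1700379/63915916; 1700379/63915916 5227091/63915916]
step 2: x' = [-68519522448/84588158009, 14934333832/84588158009], P' = [6846838962/84588158009 2250321696/84588158009; 2250321696/84588158009 6917655584/84588158009]

step 0: x̄ = F·x = [0, 2]
step 0: P̄ = F·P·Fᵀ + Q = [3 0; 0 12]
step 0: y = z − H·x̄ = [7, 5]
step 0: S = H·P̄·Hᵀ + R = [136 81; 81 137]
step 0: K = P̄·Hᵀ·S⁻¹ = [1962/12071 -1953/12071; -2016/12071 -1980/12071]
step 0: x' = x̄ + K·y = [3969/12071, 130/12071]
step 0: P' = (I − K·H)·P̄ = [978/12071 324/12071; 324/12071 996/12071]
step 1: x̄ = F·x = [0, 4099/12071]
step 1: P̄ = F·P·Fᵀ + Q = [3 0; 0 62977/12071]
step 1: y = z − H·x̄ = [36439/12071, 226/12071]
step 1: S = H·P̄·Hᵀ + R = [904781/12071 240876/12071; 240876/12071 916852/12071]
step 1: K = P̄·Hᵀ·S⁻¹ = [2604888/15978979 -10310913/63915916; -2645034/15978979 -10391205/63915916]
step 1: x' = x̄ + K·y = [15630345/31957958, -5214425/31957958]
step 1: P' = (I − K·H)·P̄ = [5173563/63915916 1700379/63915916; 1700379/63915916 5227091/63915916]
step 2: x̄ = F·x = [0, 5207960/15978979]
step 2: P̄ = F·P·Fᵀ + Q = [3 0; 0 83345248/15978979]
step 2: y = z − H·x̄ = [-32313057/15978979, 47581838/15978979]
step 2: S = H·P̄·Hᵀ + R = [1197518644/15978979 318674799/15978979; 318674799/15978979 1213497623/15978979]
step 2: K = P̄·Hᵀ·S⁻¹ = [13789551798/84588158009 -13645740987/84588158009; -14002001664/84588158009 -13751965920/84588158009]
step 2: x' = x̄ + K·y = [-68519522448/84588158009, 14934333832/84588158009]
step 2: P' = (I − K·H)·P̄ = [6846838962/84588158009 2250321696/84588158009; 2250321696/84588158009 6917655584/84588158009]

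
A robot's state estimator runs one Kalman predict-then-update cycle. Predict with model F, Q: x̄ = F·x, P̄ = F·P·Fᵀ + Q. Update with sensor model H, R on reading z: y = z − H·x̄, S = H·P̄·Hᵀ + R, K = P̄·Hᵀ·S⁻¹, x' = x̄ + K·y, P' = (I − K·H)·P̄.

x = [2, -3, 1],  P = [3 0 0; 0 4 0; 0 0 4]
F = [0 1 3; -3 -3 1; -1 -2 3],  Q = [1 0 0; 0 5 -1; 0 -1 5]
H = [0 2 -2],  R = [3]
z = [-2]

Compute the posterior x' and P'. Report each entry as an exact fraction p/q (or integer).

x' = [-224/179, 940/179, 1125/179]
P' = [4203/179 3136/179 3220/179; 3136/179 9752/179 9668/179; 3220/179 9668/179 9716/179]

x̄ = F·x = [0, 4, 7]
P̄ = F·P·Fᵀ + Q = [41 0 28; 0 72 44; 28 44 60]
y = z − H·x̄ = [4]
S = H·P̄·Hᵀ + R = [179]
K = P̄·Hᵀ·S⁻¹ = [-56/179; 56/179; -32/179]
x' = x̄ + K·y = [-224/179, 940/179, 1125/179]
P' = (I − K·H)·P̄ = [4203/179 3136/179 3220/179; 3136/179 9752/179 9668/179; 3220/179 9668/179 9716/179]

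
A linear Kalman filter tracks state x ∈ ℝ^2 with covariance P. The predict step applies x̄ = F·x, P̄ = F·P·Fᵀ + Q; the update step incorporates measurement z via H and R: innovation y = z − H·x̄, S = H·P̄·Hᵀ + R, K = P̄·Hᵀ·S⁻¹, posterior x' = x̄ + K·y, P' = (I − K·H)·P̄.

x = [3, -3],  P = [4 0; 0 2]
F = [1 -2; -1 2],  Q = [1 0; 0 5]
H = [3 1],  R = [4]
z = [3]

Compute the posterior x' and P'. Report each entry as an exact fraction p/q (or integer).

x̄ = F·x = [9, -9]
P̄ = F·P·Fᵀ + Q = [13 -12; -12 17]
y = z − H·x̄ = [-15]
S = H·P̄·Hᵀ + R = [66]
K = P̄·Hᵀ·S⁻¹ = [9/22; -19/66]
x' = x̄ + K·y = [63/22, -103/22]
P' = (I − K·H)·P̄ = [43/22 -93/22; -93/22 761/66]

x' = [63/22, -103/22]
P' = [43/22 -93/22; -93/22 761/66]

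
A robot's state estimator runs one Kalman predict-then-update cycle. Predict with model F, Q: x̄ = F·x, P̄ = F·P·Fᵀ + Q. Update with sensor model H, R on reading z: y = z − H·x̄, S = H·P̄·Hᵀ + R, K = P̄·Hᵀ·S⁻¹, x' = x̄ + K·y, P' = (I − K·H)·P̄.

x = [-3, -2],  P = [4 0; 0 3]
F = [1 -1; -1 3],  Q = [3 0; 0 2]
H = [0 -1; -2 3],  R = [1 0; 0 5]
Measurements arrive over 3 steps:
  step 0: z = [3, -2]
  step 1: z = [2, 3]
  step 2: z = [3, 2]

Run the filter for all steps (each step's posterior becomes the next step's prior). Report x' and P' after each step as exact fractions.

step 0: x̄ = F·x = [-1, -3]
step 0: P̄ = F·P·Fᵀ + Q = [10 -13; -13 33]
step 0: y = z − H·x̄ = [0, 5]
step 0: S = H·P̄·Hᵀ + R = [34 -125; -125 498]
step 0: K = P̄·Hᵀ·S⁻¹ = [-901/1307 -381/1307; -809/1307 125/1307]
step 0: x' = x̄ + K·y = [-3212/1307, -3296/1307]
step 0: P' = (I − K·H)·P̄ = [2304/1307 901/1307; 901/1307 809/1307]
step 1: x̄ = F·x = [84/1307, -6676/1307]
step 1: P̄ = F·P·Fᵀ + Q = [5232/1307 -1127/1307; -1127/1307 6793/1307]
step 1: y = z − H·x̄ = [-4062/1307, 24117/1307]
step 1: S = H·P̄·Hᵀ + R = [8100/1307 -22633/1307; -22633/1307 102124/1307]
step 1: K = P̄·Hᵀ·S⁻¹ = [-151691/240973 -66287/240973; -138849/240973 22633/240973]
step 1: x' = x̄ + K·y = [-736215/240973, -381707/240973]
step 1: P' = (I − K·H)·P̄ = [393254/240973 151691/240973; 151691/240973 138849/240973]
step 2: x̄ = F·x = [-354508/240973, -408906/240973]
step 2: P̄ = F·P·Fᵀ + Q = [951640/240973 -203037/240973; -203037/240973 1214695/240973]
step 2: y = z − H·x̄ = [314013/240973, 999648/240973]
step 2: S = H·P̄·Hᵀ + R = [1455668/240973 -4050159/240973; -4050159/240973 18380124/240973]
step 2: K = P̄·Hᵀ·S⁻¹ = [-8913499/14319129 -11764285/42957387; -2730807/4773043 1350053/14319129]
step 2: x' = x̄ + K·y = [-16316141/4773043, -9791037/4773043]
step 2: P' = (I − K·H)·P̄ = [69521458/42957387 8913499/14319129; 8913499/14319129 2730807/4773043]

step 0: x' = [-3212/1307, -3296/1307], P' = [2304/1307 901/1307; 901/1307 809/1307]
step 1: x' = [-736215/240973, -381707/240973], P' = [393254/240973 151691/240973; 151691/240973 138849/240973]
step 2: x' = [-16316141/4773043, -9791037/4773043], P' = [69521458/42957387 8913499/14319129; 8913499/14319129 2730807/4773043]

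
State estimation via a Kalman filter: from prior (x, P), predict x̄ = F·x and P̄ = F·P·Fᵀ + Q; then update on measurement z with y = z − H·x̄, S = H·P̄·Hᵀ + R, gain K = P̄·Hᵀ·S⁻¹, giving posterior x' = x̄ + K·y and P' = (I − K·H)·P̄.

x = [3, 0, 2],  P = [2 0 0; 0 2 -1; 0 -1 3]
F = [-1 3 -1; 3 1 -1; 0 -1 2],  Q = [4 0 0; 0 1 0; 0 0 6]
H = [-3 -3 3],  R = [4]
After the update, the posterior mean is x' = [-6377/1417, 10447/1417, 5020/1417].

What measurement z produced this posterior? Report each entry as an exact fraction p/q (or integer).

x̄ = F·x = [-5, 7, 4]
P̄ = F·P·Fᵀ + Q = [33 7 -19; 7 26 -11; -19 -11 24]
S = H·P̄·Hᵀ + R = [1417]
K = P̄·Hᵀ·S⁻¹ = [-177/1417; -132/1417; 162/1417]
x' − x̄ = [708/1417, 528/1417, -648/1417] = K·y
y = (KᵀK)⁻¹·Kᵀ·(x' − x̄) = [-4]
z = y + H·x̄ = [-4] + [6] = [2]

z = [2]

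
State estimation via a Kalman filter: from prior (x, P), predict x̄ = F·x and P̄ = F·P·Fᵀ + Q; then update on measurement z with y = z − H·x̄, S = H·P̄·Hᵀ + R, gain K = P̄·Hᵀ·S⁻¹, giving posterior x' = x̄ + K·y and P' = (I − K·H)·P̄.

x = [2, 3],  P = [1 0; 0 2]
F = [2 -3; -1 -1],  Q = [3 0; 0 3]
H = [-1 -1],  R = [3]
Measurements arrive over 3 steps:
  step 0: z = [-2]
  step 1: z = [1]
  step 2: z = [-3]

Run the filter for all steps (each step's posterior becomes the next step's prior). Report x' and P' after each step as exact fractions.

step 0: x̄ = F·x = [-5, -5]
step 0: P̄ = F·P·Fᵀ + Q = [25 4; 4 6]
step 0: y = z − H·x̄ = [-12]
step 0: S = H·P̄·Hᵀ + R = [42]
step 0: K = P̄·Hᵀ·S⁻¹ = [-29/42; -5/21]
step 0: x' = x̄ + K·y = [23/7, -15/7]
step 0: P' = (I − K·H)·P̄ = [209/42 -61/21; -61/21 76/21]
step 1: x̄ = F·x = [13, -8/7]
step 1: P̄ = F·P·Fᵀ + Q = [271/3 -2; -2 81/14]
step 1: y = z − H·x̄ = [90/7]
step 1: S = H·P̄·Hᵀ + R = [3995/42]
step 1: K = P̄·Hᵀ·S⁻¹ = [-742/799; -159/3995]
step 1: x' = x̄ + K·y = [847/799, -1322/799]
step 1: P' = (I − K·H)·P̄ = [6633/799 -4407/799; -4407/799 22512/3995]
step 2: x̄ = F·x = [5660/799, 475/799]
step 2: P̄ = F·P·Fᵀ + Q = [611673/3995 -20829/3995; -20829/3995 23592/3995]
step 2: y = z − H·x̄ = [3738/799]
step 2: S = H·P̄·Hᵀ + R = [605592/3995]
step 2: K = P̄·Hᵀ·S⁻¹ = [-49237/50466; -307/67288]
step 2: x' = x̄ + K·y = [21191/8411, 19283/33644]
step 2: P' = (I − K·H)·P̄ = [74147/8411 -99057/16822; -99057/16822 397149/67288]

step 0: x' = [23/7, -15/7], P' = [209/42 -61/21; -61/21 76/21]
step 1: x' = [847/799, -1322/799], P' = [6633/799 -4407/799; -4407/799 22512/3995]
step 2: x' = [21191/8411, 19283/33644], P' = [74147/8411 -99057/16822; -99057/16822 397149/67288]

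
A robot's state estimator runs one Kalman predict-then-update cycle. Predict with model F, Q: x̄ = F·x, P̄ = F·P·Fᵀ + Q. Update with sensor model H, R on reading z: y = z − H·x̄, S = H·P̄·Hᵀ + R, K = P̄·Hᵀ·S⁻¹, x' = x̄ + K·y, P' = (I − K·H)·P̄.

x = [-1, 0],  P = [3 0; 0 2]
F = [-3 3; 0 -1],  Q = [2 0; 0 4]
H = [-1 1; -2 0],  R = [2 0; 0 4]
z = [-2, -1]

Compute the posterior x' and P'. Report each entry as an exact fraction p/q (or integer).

x̄ = F·x = [3, 0]
P̄ = F·P·Fᵀ + Q = [47 -6; -6 6]
y = z − H·x̄ = [1, 5]
S = H·P̄·Hᵀ + R = [67 106; 106 192]
K = P̄·Hᵀ·S⁻¹ = [-53/407 -170/407; 258/407 -117/407]
x' = x̄ + K·y = [318/407, -327/407]
P' = (I − K·H)·P̄ = [340/407 234/407; 234/407 750/407]

x' = [318/407, -327/407]
P' = [340/407 234/407; 234/407 750/407]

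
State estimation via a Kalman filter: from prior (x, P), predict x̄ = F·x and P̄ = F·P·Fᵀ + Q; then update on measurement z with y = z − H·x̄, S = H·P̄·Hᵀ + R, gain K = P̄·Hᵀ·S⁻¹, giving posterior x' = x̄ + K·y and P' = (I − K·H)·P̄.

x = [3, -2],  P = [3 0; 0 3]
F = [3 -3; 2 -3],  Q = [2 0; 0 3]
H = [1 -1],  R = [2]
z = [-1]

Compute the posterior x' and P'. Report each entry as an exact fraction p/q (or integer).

x̄ = F·x = [15, 12]
P̄ = F·P·Fᵀ + Q = [56 45; 45 42]
y = z − H·x̄ = [-4]
S = H·P̄·Hᵀ + R = [10]
K = P̄·Hᵀ·S⁻¹ = [11/10; 3/10]
x' = x̄ + K·y = [53/5, 54/5]
P' = (I − K·H)·P̄ = [439/10 417/10; 417/10 411/10]

x' = [53/5, 54/5]
P' = [439/10 417/10; 417/10 411/10]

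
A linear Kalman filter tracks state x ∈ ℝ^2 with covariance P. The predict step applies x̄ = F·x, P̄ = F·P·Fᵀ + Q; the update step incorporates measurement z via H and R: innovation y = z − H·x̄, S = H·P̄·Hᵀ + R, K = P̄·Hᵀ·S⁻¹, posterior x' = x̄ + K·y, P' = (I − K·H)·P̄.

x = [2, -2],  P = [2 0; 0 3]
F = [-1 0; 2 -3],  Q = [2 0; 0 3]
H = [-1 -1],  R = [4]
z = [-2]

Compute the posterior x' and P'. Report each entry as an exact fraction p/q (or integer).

x̄ = F·x = [-2, 10]
P̄ = F·P·Fᵀ + Q = [4 -4; -4 38]
y = z − H·x̄ = [6]
S = H·P̄·Hᵀ + R = [38]
K = P̄·Hᵀ·S⁻¹ = [0; -17/19]
x' = x̄ + K·y = [-2, 88/19]
P' = (I − K·H)·P̄ = [4 -4; -4 144/19]

x' = [-2, 88/19]
P' = [4 -4; -4 144/19]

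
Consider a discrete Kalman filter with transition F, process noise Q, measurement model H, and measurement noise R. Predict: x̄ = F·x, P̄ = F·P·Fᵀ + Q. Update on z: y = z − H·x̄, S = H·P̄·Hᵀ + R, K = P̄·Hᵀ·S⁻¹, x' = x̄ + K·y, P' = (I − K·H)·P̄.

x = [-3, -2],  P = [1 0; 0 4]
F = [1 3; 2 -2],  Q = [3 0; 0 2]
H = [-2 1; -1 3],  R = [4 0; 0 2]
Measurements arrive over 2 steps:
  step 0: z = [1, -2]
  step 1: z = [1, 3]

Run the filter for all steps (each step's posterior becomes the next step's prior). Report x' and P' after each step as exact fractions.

step 0: x̄ = F·x = [-9, -2]
step 0: P̄ = F·P·Fᵀ + Q = [40 -22; -22 22]
step 0: y = z − H·x̄ = [-15, -5]
step 0: S = H·P̄·Hᵀ + R = [274 300; 300 372]
step 0: K = P̄·Hᵀ·S⁻¹ = [-256/497 389/2982; -11/71 77/213]
step 0: x' = x̄ + K·y = [-5743/2982, -316/213]
step 0: P' = (I − K·H)·P̄ = [1921/1491 110/213; 110/213 88/213]
step 1: x̄ = F·x = [-19015/2982, -1319/1491]
step 1: P̄ = F·P·Fᵀ + Q = [16558/1491 3226/1491; 3226/1491 6970/1491]
step 1: y = z − H·x̄ = [-2315/213, -2155/2982]
step 1: S = H·P̄·Hᵀ + R = [9466/213 4492/213; 4492/213 62914/1491]
step 1: K = P̄·Hᵀ·S⁻¹ = [-279035/533213 81150/533213; -87771/533213 193744/533213]
step 1: x' = x̄ + K·y = [-852045/1066426, 342228/533213]
step 1: P' = (I − K·H)·P̄ = [702144/533213 288148/533213; 288148/533213 225212/533213]

step 0: x' = [-5743/2982, -316/213], P' = [1921/1491 110/213; 110/213 88/213]
step 1: x' = [-852045/1066426, 342228/533213], P' = [702144/533213 288148/533213; 288148/533213 225212/533213]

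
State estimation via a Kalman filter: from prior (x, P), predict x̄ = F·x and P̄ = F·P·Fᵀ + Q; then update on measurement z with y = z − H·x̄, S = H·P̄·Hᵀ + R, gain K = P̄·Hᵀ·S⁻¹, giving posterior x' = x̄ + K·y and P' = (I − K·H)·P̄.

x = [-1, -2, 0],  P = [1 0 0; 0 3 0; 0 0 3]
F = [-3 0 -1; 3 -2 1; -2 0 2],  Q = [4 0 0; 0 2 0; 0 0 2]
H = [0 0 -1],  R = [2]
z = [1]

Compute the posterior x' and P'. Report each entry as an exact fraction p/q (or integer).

x̄ = F·x = [3, 1, 2]
P̄ = F·P·Fᵀ + Q = [16 -12 0; -12 26 0; 0 0 18]
y = z − H·x̄ = [3]
S = H·P̄·Hᵀ + R = [20]
K = P̄·Hᵀ·S⁻¹ = [0; 0; -9/10]
x' = x̄ + K·y = [3, 1, -7/10]
P' = (I − K·H)·P̄ = [16 -12 0; -12 26 0; 0 0 9/5]

x' = [3, 1, -7/10]
P' = [16 -12 0; -12 26 0; 0 0 9/5]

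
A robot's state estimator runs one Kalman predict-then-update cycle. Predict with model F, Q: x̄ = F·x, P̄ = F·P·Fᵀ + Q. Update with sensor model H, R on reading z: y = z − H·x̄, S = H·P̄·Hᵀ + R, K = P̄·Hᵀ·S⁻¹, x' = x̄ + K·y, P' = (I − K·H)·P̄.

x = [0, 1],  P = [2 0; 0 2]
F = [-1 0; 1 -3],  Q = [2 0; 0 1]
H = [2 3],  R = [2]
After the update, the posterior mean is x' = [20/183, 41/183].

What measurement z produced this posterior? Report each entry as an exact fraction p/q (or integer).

z = [1]

x̄ = F·x = [0, -3]
P̄ = F·P·Fᵀ + Q = [4 -2; -2 21]
S = H·P̄·Hᵀ + R = [183]
K = P̄·Hᵀ·S⁻¹ = [2/183; 59/183]
x' − x̄ = [20/183, 590/183] = K·y
y = (KᵀK)⁻¹·Kᵀ·(x' − x̄) = [10]
z = y + H·x̄ = [10] + [-9] = [1]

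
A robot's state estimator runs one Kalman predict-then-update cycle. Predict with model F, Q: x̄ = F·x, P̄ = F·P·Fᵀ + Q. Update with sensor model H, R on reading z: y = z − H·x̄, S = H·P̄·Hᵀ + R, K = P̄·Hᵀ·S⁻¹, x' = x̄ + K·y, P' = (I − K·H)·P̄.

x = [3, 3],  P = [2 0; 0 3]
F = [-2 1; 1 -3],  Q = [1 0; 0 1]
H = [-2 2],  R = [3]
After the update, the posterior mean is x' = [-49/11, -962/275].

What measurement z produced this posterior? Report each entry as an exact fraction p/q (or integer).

x̄ = F·x = [-3, -6]
P̄ = F·P·Fᵀ + Q = [12 -13; -13 30]
S = H·P̄·Hᵀ + R = [275]
K = P̄·Hᵀ·S⁻¹ = [-2/11; 86/275]
x' − x̄ = [-16/11, 688/275] = K·y
y = (KᵀK)⁻¹·Kᵀ·(x' − x̄) = [8]
z = y + H·x̄ = [8] + [-6] = [2]

z = [2]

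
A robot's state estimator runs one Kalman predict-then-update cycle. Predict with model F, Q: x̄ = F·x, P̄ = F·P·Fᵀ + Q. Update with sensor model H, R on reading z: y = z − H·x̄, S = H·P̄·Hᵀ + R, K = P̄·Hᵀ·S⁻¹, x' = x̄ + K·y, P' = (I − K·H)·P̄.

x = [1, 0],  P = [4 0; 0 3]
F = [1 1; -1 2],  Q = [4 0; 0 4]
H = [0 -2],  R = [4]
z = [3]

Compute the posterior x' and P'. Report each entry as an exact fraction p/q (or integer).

x̄ = F·x = [1, -1]
P̄ = F·P·Fᵀ + Q = [11 2; 2 20]
y = z − H·x̄ = [1]
S = H·P̄·Hᵀ + R = [84]
K = P̄·Hᵀ·S⁻¹ = [-1/21; -10/21]
x' = x̄ + K·y = [20/21, -31/21]
P' = (I − K·H)·P̄ = [227/21 2/21; 2/21 20/21]

x' = [20/21, -31/21]
P' = [227/21 2/21; 2/21 20/21]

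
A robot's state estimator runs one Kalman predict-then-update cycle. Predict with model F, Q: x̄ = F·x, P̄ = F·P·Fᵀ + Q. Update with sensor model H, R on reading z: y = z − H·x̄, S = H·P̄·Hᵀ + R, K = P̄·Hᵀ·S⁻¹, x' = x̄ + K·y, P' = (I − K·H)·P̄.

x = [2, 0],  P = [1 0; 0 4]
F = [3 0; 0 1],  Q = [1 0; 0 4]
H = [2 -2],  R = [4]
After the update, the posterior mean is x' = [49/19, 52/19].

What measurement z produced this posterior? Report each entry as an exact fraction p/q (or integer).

z = [-1]

x̄ = F·x = [6, 0]
P̄ = F·P·Fᵀ + Q = [10 0; 0 8]
S = H·P̄·Hᵀ + R = [76]
K = P̄·Hᵀ·S⁻¹ = [5/19; -4/19]
x' − x̄ = [-65/19, 52/19] = K·y
y = (KᵀK)⁻¹·Kᵀ·(x' − x̄) = [-13]
z = y + H·x̄ = [-13] + [12] = [-1]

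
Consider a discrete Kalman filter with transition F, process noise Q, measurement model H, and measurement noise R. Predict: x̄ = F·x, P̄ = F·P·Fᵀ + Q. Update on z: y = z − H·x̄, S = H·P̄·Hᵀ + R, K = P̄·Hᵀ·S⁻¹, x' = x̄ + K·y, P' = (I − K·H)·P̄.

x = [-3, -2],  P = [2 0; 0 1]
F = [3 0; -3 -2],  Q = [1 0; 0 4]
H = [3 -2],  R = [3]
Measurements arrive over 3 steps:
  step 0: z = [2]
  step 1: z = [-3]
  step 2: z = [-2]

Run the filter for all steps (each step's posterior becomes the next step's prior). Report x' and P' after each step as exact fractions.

step 0: x' = [669/494, 296/247], P' = [737/494 483/247; 483/247 804/247]
step 1: x' = [1146/64261, 93945/64261], P' = [307481/321305 391863/321305; 391863/321305 723624/321305]
step 2: x' = [-150952530/136781309, -93558676/136781309], P' = [131039570/136781309 167304981/136781309; 167304981/136781309 308938956/136781309]

step 0: x̄ = F·x = [-9, 13]
step 0: P̄ = F·P·Fᵀ + Q = [19 -18; -18 26]
step 0: y = z − H·x̄ = [55]
step 0: S = H·P̄·Hᵀ + R = [494]
step 0: K = P̄·Hᵀ·S⁻¹ = [93/494; -53/247]
step 0: x' = x̄ + K·y = [669/494, 296/247]
step 0: P' = (I − K·H)·P̄ = [737/494 483/247; 483/247 804/247]
step 1: x̄ = F·x = [2007/494, -3191/494]
step 1: P̄ = F·P·Fᵀ + Q = [7127/494 -12429/494; -12429/494 26633/494]
step 1: y = z − H·x̄ = [-13885/494]
step 1: S = H·P̄·Hᵀ + R = [321305/494]
step 1: K = P̄·Hᵀ·S⁻¹ = [46239/321305; -90553/321305]
step 1: x' = x̄ + K·y = [1146/64261, 93945/64261]
step 1: P' = (I − K·H)·P̄ = [307481/321305 391863/321305; 391863/321305 723624/321305]
step 2: x̄ = F·x = [3438/64261, -191328/64261]
step 2: P̄ = F·P·Fᵀ + Q = [3088634/321305 -5118507/321305; -5118507/321305 11649401/321305]
step 2: y = z − H·x̄ = [-521492/64261]
step 2: S = H·P̄·Hᵀ + R = [136781309/321305]
step 2: K = P̄·Hᵀ·S⁻¹ = [19502916/136781309; -38654323/136781309]
step 2: x' = x̄ + K·y = [-150952530/136781309, -93558676/136781309]
step 2: P' = (I − K·H)·P̄ = [131039570/136781309 167304981/136781309; 167304981/136781309 308938956/136781309]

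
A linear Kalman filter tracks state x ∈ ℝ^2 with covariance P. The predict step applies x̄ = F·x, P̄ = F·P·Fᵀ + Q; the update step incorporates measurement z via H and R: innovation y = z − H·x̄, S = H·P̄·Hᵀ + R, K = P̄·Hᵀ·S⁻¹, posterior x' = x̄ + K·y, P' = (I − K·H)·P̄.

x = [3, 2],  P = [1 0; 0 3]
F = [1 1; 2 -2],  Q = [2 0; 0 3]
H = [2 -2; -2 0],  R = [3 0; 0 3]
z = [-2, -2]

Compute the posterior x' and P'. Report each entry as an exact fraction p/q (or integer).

x' = [637/409, 5386/2045]
P' = [246/409 228/409; 228/409 2523/2045]

x̄ = F·x = [5, 2]
P̄ = F·P·Fᵀ + Q = [6 -4; -4 19]
y = z − H·x̄ = [-8, 8]
S = H·P̄·Hᵀ + R = [135 -40; -40 27]
K = P̄·Hᵀ·S⁻¹ = [12/409 -164/409; -922/2045 -152/409]
x' = x̄ + K·y = [637/409, 5386/2045]
P' = (I − K·H)·P̄ = [246/409 228/409; 228/409 2523/2045]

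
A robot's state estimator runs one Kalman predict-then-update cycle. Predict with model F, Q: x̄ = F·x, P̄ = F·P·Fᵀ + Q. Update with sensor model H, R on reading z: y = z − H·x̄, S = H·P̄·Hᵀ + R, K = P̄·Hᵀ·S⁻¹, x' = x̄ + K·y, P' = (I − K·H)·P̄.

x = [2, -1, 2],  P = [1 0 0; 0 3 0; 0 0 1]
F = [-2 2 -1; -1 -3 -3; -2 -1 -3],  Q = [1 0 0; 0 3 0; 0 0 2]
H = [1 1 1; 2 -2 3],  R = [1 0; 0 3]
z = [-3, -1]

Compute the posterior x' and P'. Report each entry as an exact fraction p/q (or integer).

x' = [-18695/24164, -35977/24164, -21887/24164]
P' = [59499/24164 -15783/24164 -44353/24164; -15783/24164 15375/24164 14849/24164; -44353/24164 14849/24164 39591/24164]

x̄ = F·x = [-8, -5, -9]
P̄ = F·P·Fᵀ + Q = [18 -13 1; -13 40 20; 1 20 18]
y = z − H·x̄ = [19, 32]
S = H·P̄·Hᵀ + R = [93 35; 35 273]
K = P̄·Hᵀ·S⁻¹ = [-91/3452 5835/24164; 2063/3452 -5923/24164; 1441/3452 123/24164]
x' = x̄ + K·y = [-18695/24164, -35977/24164, -21887/24164]
P' = (I − K·H)·P̄ = [59499/24164 -15783/24164 -44353/24164; -15783/24164 15375/24164 14849/24164; -44353/24164 14849/24164 39591/24164]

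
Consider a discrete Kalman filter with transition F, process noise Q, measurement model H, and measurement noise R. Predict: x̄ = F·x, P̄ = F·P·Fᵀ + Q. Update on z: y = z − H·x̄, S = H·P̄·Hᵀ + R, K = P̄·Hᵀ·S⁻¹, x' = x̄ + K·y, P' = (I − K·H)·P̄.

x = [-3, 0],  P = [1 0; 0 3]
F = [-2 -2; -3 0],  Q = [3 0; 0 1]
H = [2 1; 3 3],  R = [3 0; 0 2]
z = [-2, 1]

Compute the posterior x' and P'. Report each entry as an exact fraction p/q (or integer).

x̄ = F·x = [6, 9]
P̄ = F·P·Fᵀ + Q = [19 6; 6 10]
y = z − H·x̄ = [-23, -44]
S = H·P̄·Hᵀ + R = [113 198; 198 371]
K = P̄·Hᵀ·S⁻¹ = [1474/2719 -237/2719; -1342/2719 1068/2719]
x' = x̄ + K·y = [-7160/2719, 8345/2719]
P' = (I − K·H)·P̄ = [4580/2719 -4738/2719; -4738/2719 5450/2719]

x' = [-7160/2719, 8345/2719]
P' = [4580/2719 -4738/2719; -4738/2719 5450/2719]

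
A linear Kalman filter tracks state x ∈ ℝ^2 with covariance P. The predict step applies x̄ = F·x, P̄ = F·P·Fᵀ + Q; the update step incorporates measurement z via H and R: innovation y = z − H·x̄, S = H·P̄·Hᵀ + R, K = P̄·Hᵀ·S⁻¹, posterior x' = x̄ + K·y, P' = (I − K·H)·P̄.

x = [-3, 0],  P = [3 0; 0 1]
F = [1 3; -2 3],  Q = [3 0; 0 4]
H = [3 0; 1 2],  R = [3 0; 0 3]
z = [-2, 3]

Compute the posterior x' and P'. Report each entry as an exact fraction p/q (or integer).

x' = [-3534/4657, 9387/4657]
P' = [1509/4657 -723/4657; -723/4657 3735/4657]

x̄ = F·x = [-3, 6]
P̄ = F·P·Fᵀ + Q = [15 3; 3 25]
y = z − H·x̄ = [7, -6]
S = H·P̄·Hᵀ + R = [138 63; 63 130]
K = P̄·Hᵀ·S⁻¹ = [1509/4657 21/4657; -723/4657 2249/4657]
x' = x̄ + K·y = [-3534/4657, 9387/4657]
P' = (I − K·H)·P̄ = [1509/4657 -723/4657; -723/4657 3735/4657]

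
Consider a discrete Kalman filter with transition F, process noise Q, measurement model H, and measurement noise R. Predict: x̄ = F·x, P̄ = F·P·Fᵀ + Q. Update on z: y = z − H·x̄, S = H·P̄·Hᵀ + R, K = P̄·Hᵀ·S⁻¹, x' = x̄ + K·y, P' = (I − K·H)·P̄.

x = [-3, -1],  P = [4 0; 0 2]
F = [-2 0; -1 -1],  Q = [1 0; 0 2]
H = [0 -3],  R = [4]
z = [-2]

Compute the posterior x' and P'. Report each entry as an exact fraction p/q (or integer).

x' = [54/19, 16/19]
P' = [179/19 8/19; 8/19 8/19]

x̄ = F·x = [6, 4]
P̄ = F·P·Fᵀ + Q = [17 8; 8 8]
y = z − H·x̄ = [10]
S = H·P̄·Hᵀ + R = [76]
K = P̄·Hᵀ·S⁻¹ = [-6/19; -6/19]
x' = x̄ + K·y = [54/19, 16/19]
P' = (I − K·H)·P̄ = [179/19 8/19; 8/19 8/19]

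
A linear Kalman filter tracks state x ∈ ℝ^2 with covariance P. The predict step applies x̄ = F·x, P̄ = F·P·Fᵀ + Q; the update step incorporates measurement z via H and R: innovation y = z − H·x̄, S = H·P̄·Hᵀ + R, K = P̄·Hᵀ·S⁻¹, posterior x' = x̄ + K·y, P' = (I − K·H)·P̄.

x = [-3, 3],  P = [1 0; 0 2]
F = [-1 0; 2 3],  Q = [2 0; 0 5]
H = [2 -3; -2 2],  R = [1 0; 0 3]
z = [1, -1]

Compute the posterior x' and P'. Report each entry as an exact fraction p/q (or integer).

x̄ = F·x = [3, 3]
P̄ = F·P·Fᵀ + Q = [3 -2; -2 27]
y = z − H·x̄ = [4, -1]
S = H·P̄·Hᵀ + R = [280 -194; -194 139]
K = P̄·Hᵀ·S⁻¹ = [-68/321 -118/321; -563/1284 -125/642]
x' = x̄ + K·y = [809/321, 925/642]
P' = (I − K·H)·P̄ = [599/321 422/321; 422/321 1313/1284]

x' = [809/321, 925/642]
P' = [599/321 422/321; 422/321 1313/1284]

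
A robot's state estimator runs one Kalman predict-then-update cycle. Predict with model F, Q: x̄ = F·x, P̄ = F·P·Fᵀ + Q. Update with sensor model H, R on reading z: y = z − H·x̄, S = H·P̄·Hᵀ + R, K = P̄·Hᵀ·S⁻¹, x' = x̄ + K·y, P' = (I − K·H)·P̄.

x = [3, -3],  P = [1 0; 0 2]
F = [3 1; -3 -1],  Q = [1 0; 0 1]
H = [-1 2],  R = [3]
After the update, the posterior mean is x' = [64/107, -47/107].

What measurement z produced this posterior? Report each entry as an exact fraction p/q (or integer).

z = [-1]

x̄ = F·x = [6, -6]
P̄ = F·P·Fᵀ + Q = [12 -11; -11 12]
S = H·P̄·Hᵀ + R = [107]
K = P̄·Hᵀ·S⁻¹ = [-34/107; 35/107]
x' − x̄ = [-578/107, 595/107] = K·y
y = (KᵀK)⁻¹·Kᵀ·(x' − x̄) = [17]
z = y + H·x̄ = [17] + [-18] = [-1]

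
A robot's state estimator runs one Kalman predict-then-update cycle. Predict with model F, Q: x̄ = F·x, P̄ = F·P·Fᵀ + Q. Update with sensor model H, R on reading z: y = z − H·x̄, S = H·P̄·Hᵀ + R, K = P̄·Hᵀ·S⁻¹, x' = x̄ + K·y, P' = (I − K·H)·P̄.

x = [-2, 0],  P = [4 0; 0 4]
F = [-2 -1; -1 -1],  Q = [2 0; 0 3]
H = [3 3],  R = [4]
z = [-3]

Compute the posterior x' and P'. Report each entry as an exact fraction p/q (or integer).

x' = [-74/517, -415/517]
P' = [970/517 -834/517; -834/517 926/517]

x̄ = F·x = [4, 2]
P̄ = F·P·Fᵀ + Q = [22 12; 12 11]
y = z − H·x̄ = [-21]
S = H·P̄·Hᵀ + R = [517]
K = P̄·Hᵀ·S⁻¹ = [102/517; 69/517]
x' = x̄ + K·y = [-74/517, -415/517]
P' = (I − K·H)·P̄ = [970/517 -834/517; -834/517 926/517]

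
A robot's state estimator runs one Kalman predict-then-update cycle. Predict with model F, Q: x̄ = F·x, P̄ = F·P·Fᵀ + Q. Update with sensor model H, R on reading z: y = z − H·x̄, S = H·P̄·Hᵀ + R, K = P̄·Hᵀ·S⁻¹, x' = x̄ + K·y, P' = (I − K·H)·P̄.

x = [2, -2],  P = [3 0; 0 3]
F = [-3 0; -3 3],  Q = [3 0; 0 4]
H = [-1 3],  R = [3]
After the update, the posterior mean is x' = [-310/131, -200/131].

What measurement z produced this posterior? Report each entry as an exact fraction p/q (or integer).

x̄ = F·x = [-6, -12]
P̄ = F·P·Fᵀ + Q = [30 27; 27 58]
S = H·P̄·Hᵀ + R = [393]
K = P̄·Hᵀ·S⁻¹ = [17/131; 49/131]
x' − x̄ = [476/131, 1372/131] = K·y
y = (KᵀK)⁻¹·Kᵀ·(x' − x̄) = [28]
z = y + H·x̄ = [28] + [-30] = [-2]

z = [-2]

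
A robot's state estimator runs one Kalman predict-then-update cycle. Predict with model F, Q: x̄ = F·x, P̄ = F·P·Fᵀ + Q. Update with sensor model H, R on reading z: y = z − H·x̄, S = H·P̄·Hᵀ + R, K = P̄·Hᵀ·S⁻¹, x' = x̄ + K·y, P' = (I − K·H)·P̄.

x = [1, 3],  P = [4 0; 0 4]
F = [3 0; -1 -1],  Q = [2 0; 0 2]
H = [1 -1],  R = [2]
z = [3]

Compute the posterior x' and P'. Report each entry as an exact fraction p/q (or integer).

x' = [11/37, -104/37]
P' = [156/37 106/37; 106/37 128/37]

x̄ = F·x = [3, -4]
P̄ = F·P·Fᵀ + Q = [38 -12; -12 10]
y = z − H·x̄ = [-4]
S = H·P̄·Hᵀ + R = [74]
K = P̄·Hᵀ·S⁻¹ = [25/37; -11/37]
x' = x̄ + K·y = [11/37, -104/37]
P' = (I − K·H)·P̄ = [156/37 106/37; 106/37 128/37]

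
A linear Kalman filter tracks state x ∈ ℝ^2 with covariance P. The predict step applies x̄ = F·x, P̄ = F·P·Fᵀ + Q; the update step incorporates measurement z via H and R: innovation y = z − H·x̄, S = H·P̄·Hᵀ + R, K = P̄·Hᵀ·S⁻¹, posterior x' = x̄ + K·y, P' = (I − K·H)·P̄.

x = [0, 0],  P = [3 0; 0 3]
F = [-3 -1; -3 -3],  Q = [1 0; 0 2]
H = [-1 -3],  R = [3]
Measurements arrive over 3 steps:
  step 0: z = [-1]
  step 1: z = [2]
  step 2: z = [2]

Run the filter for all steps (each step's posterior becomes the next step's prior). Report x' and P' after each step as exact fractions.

step 0: x̄ = F·x = [0, 0]
step 0: P̄ = F·P·Fᵀ + Q = [31 36; 36 56]
step 0: y = z − H·x̄ = [-1]
step 0: S = H·P̄·Hᵀ + R = [754]
step 0: K = P̄·Hᵀ·S⁻¹ = [-139/754; -102/377]
step 0: x' = x̄ + K·y = [139/754, 102/377]
step 0: P' = (I − K·H)·P̄ = [4053/754 -606/377; -606/377 304/377]
step 1: x̄ = F·x = [-621/754, -1029/754]
step 1: P̄ = F·P·Fᵀ + Q = [30567/754 23757/754; 23757/754 21641/754]
step 1: y = z − H·x̄ = [-1100/377]
step 1: S = H·P̄·Hᵀ + R = [185070/377]
step 1: K = P̄·Hᵀ·S⁻¹ = [-16973/61690; -1478/6169]
step 1: x' = x̄ + K·y = [-257/12338, -8213/12338]
step 1: P' = (I − K·H)·P̄ = [104232/30845 -10503/12338; -10503/12338 6457/12338]
step 2: x̄ = F·x = [4492/6169, 12705/6169]
step 2: P̄ = F·P·Fᵀ + Q = [1655061/61690 1342851/61690; 1342851/61690 1344851/61690]
step 2: y = z − H·x̄ = [54945/6169]
step 2: S = H·P̄·Hᵀ + R = [11000448/30845]
step 2: K = P̄·Hᵀ·S⁻¹ = [-947269/3666816; -448117/1833408]
step 2: x' = x̄ + K·y = [-213591/135808, -7975/67904]
step 2: P' = (I − K·H)·P̄ = [3700723/1222272 -458909/611136; -458909/611136 151171/305568]

step 0: x' = [139/754, 102/377], P' = [4053/754 -606/377; -606/377 304/377]
step 1: x' = [-257/12338, -8213/12338], P' = [104232/30845 -10503/12338; -10503/12338 6457/12338]
step 2: x' = [-213591/135808, -7975/67904], P' = [3700723/1222272 -458909/611136; -458909/611136 151171/305568]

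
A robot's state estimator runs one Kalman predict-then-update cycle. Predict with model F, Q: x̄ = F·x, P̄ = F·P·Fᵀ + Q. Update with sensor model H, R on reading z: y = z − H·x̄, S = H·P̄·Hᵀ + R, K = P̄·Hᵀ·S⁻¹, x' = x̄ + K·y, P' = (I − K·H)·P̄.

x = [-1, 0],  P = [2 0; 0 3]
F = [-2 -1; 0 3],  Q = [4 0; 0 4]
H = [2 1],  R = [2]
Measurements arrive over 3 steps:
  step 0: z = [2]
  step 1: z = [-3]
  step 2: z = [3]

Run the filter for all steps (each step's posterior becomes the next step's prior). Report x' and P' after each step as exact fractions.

step 0: x̄ = F·x = [2, 0]
step 0: P̄ = F·P·Fᵀ + Q = [15 -9; -9 31]
step 0: y = z − H·x̄ = [-2]
step 0: S = H·P̄·Hᵀ + R = [57]
step 0: K = P̄·Hᵀ·S⁻¹ = [7/19; 13/57]
step 0: x' = x̄ + K·y = [24/19, -26/57]
step 0: P' = (I − K·H)·P̄ = [138/19 -262/19; -262/19 1598/57]
step 1: x̄ = F·x = [-118/57, -26/19]
step 1: P̄ = F·P·Fᵀ + Q = [338/57 -26/19; -26/19 4870/19]
step 1: y = z − H·x̄ = [143/57]
step 1: S = H·P̄·Hᵀ + R = [15764/57]
step 1: K = P̄·Hᵀ·S⁻¹ = [299/7882; 7227/7882]
step 1: x' = x̄ + K·y = [-15567/7882, 7345/7882]
step 1: P' = (I − K·H)·P̄ = [21801/3941 -43303/3941; -43303/3941 93833/3941]
step 2: x̄ = F·x = [23789/7882, 22035/7882]
step 2: P̄ = F·P·Fᵀ + Q = [23589/3941 -21681/3941; -21681/3941 860261/3941]
step 2: y = z − H·x̄ = [-45967/7882]
step 2: S = H·P̄·Hᵀ + R = [875775/3941]
step 2: K = P̄·Hᵀ·S⁻¹ = [8499/291925; 816899/875775]
step 2: x' = x̄ + K·y = [831506/291925, -2315744/875775]
step 2: P' = (I − K·H)·P̄ = [1692342/291925 -3367686/291925; -3367686/291925 21839914/875775]

step 0: x' = [24/19, -26/57], P' = [138/19 -262/19; -262/19 1598/57]
step 1: x' = [-15567/7882, 7345/7882], P' = [21801/3941 -43303/3941; -43303/3941 93833/3941]
step 2: x' = [831506/291925, -2315744/875775], P' = [1692342/291925 -3367686/291925; -3367686/291925 21839914/875775]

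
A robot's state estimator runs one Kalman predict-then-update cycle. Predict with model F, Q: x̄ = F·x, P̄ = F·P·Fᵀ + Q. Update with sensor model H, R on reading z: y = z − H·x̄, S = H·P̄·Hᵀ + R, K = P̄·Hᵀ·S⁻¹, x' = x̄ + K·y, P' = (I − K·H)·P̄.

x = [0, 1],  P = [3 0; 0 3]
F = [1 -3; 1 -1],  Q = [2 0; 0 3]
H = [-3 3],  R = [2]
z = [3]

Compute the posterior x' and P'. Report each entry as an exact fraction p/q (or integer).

x' = [-57/31, -128/155]
P' = [272/31 264/31; 264/31 1314/155]

x̄ = F·x = [-3, -1]
P̄ = F·P·Fᵀ + Q = [32 12; 12 9]
y = z − H·x̄ = [-3]
S = H·P̄·Hᵀ + R = [155]
K = P̄·Hᵀ·S⁻¹ = [-12/31; -9/155]
x' = x̄ + K·y = [-57/31, -128/155]
P' = (I − K·H)·P̄ = [272/31 264/31; 264/31 1314/155]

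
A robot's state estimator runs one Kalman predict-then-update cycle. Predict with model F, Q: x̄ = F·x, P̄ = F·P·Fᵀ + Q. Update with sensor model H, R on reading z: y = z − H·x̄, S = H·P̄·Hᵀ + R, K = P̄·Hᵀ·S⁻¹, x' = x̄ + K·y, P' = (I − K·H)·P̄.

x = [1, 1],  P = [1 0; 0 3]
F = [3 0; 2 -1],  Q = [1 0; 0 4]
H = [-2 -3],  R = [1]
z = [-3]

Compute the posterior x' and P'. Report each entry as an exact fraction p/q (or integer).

x' = [102/53, -29/106]
P' = [169/53 -219/106; -219/106 307/212]

x̄ = F·x = [3, 1]
P̄ = F·P·Fᵀ + Q = [10 6; 6 11]
y = z − H·x̄ = [6]
S = H·P̄·Hᵀ + R = [212]
K = P̄·Hᵀ·S⁻¹ = [-19/106; -45/212]
x' = x̄ + K·y = [102/53, -29/106]
P' = (I − K·H)·P̄ = [169/53 -219/106; -219/106 307/212]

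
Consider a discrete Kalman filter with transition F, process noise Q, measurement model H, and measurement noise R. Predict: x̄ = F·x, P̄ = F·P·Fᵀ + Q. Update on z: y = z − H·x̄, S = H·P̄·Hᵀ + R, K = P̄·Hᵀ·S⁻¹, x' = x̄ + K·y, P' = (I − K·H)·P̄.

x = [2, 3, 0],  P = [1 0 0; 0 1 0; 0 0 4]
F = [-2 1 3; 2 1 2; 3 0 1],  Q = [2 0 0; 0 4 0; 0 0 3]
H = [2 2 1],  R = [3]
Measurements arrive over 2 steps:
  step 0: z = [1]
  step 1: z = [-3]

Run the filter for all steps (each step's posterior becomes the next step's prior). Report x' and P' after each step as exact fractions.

step 0: x̄ = F·x = [-1, 7, 6]
step 0: P̄ = F·P·Fᵀ + Q = [43 21 6; 21 25 14; 6 14 16]
step 0: y = z − H·x̄ = [-17]
step 0: S = H·P̄·Hᵀ + R = [539]
step 0: K = P̄·Hᵀ·S⁻¹ = [134/539; 106/539; 8/77]
step 0: x' = x̄ + K·y = [-2817/539, 1971/539, 326/77]
step 0: P' = (I − K·H)·P̄ = [5221/539 -2885/539 -610/77; -2885/539 2239/539 230/77; -610/77 230/77 112/11]
step 1: x̄ = F·x = [14451/539, 901/539, -6169/539]
step 1: P̄ = F·P·Fᵀ + Q = [146033/539 13793/539 -51797/539; 13793/539 7971/539 1097/539; -51797/539 1097/539 28474/539]
step 1: y = z − H·x̄ = [-3736/77]
step 1: S = H·P̄·Hᵀ + R = [11299/11]
step 1: K = P̄·Hᵀ·S⁻¹ = [38265/79093; 6375/79093; -10418/79093]
step 1: x' = x̄ + K·y = [1847619/553651, -1239691/553651, -2798353/553651]
step 1: P' = (I − K·H)·P̄ = [16892422/553651 -8008388/553651 -16964503/553651; -8008388/553651 4493064/553651 7164523/553651; -16964503/553651 7164523/553651 19381182/553651]

step 0: x' = [-2817/539, 1971/539, 326/77], P' = [5221/539 -2885/539 -610/77; -2885/539 2239/539 230/77; -610/77 230/77 112/11]
step 1: x' = [1847619/553651, -1239691/553651, -2798353/553651], P' = [16892422/553651 -8008388/553651 -16964503/553651; -8008388/553651 4493064/553651 7164523/553651; -16964503/553651 7164523/553651 19381182/553651]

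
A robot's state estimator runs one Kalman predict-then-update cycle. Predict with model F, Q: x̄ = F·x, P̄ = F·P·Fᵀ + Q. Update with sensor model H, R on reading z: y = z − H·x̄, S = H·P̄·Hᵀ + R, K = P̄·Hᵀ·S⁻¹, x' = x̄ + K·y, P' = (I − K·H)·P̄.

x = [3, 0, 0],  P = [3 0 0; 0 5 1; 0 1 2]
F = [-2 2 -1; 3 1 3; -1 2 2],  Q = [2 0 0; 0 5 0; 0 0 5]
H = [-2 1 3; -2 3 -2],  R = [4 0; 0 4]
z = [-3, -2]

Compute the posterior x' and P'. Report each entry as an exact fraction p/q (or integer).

x' = [344632/371491, -69368/371491, -114175/371491]
P' = [3001788/371491 2680308/371491 1146952/371491; 2680308/371491 2551436/371491 1061524/371491; 1146952/371491 1061524/371491 558712/371491]

x̄ = F·x = [-6, 9, -3]
P̄ = F·P·Fᵀ + Q = [32 -9 24; -9 61 21; 24 21 44]
y = z − H·x̄ = [-15, -47]
S = H·P̄·Hᵀ + R = [463 218; 218 905]
K = P̄·Hᵀ·S⁻¹ = [29397/371491 -64139/371491; 93848/371491 42661/371491; 110939/371491 -56689/371491]
x' = x̄ + K·y = [344632/371491, -69368/371491, -114175/371491]
P' = (I − K·H)·P̄ = [3001788/371491 2680308/371491 1146952/371491; 2680308/371491 2551436/371491 1061524/371491; 1146952/371491 1061524/371491 558712/371491]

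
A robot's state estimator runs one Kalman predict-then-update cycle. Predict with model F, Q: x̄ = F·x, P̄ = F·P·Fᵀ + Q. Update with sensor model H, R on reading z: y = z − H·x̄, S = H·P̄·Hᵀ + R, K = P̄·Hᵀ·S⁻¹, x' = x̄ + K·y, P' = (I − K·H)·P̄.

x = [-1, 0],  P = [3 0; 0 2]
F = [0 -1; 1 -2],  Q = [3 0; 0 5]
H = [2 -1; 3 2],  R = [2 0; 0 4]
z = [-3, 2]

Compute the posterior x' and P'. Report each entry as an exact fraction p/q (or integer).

x̄ = F·x = [0, -1]
P̄ = F·P·Fᵀ + Q = [5 4; 4 16]
y = z − H·x̄ = [-4, 4]
S = H·P̄·Hᵀ + R = [22 2; 2 161]
K = P̄·Hᵀ·S⁻¹ = [460/1769 247/1769; -688/1769 492/1769]
x' = x̄ + K·y = [-852/1769, 2951/1769]
P' = (I − K·H)·P̄ = [404/1769 -112/1769; -112/1769 1152/1769]

x' = [-852/1769, 2951/1769]
P' = [404/1769 -112/1769; -112/1769 1152/1769]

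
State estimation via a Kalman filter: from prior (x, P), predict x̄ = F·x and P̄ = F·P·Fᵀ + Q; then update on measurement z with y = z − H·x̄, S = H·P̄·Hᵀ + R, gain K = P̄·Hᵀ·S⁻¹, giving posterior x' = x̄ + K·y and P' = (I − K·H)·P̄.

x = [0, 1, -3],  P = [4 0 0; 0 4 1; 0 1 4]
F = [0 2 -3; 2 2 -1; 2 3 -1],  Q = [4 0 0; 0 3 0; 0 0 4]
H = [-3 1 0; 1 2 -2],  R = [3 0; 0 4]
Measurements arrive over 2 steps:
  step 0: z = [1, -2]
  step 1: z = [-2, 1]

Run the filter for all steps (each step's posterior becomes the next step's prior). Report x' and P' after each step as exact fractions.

step 0: x' = [1979/3627, 5827/2418, 995/279], P' = [14410/3627 13159/1209 3568/279; 13159/1209 13099/403 7019/186; 3568/279 7019/186 24995/558]
step 1: x' = [-54588698/211965399, -190798199/70655133, -1421508475/423930798], P' = [316248824/211965399 262825925/70655133 943653977/211965399; 262825925/70655133 556930759/47103422 968974571/70655133; 943653977/211965399 968974571/70655133 7154780059/423930798]

step 0: x̄ = F·x = [11, 5, 6]
step 0: P̄ = F·P·Fᵀ + Q = [44 20 25; 20 35 39; 25 39 54]
step 0: y = z − H·x̄ = [29, -11]
step 0: S = H·P̄·Hᵀ + R = [314 -90; -90 72]
step 0: K = P̄·Hᵀ·S⁻¹ = [-139/403 149/3627; -20/403 253/2418; -13/62 -185/558]
step 0: x' = x̄ + K·y = [1979/3627, 5827/2418, 995/279]
step 0: P' = (I − K·H)·P̄ = [14410/3627 13159/1209 3568/279; 13159/1209 13099/403 7019/186; 3568/279 7019/186 24995/558]
step 1: x̄ = F·x = [-7108/1209, 8504/3627, 2653/558]
step 1: P̄ = F·P·Fᵀ + Q = [67963/806 -170929/2418 -11057/93; -170929/2418 570701/7254 34795/279; -11057/93 34795/279 117323/558]
step 1: y = z − H·x̄ = [-79730/3627, 1088/93]
step 1: S = H·P̄·Hᵀ + R = [4587094/3627 -65560/93; -65560/93 27227/62]
step 1: K = P̄·Hᵀ·S⁻¹ = [-17807633/70655133 1474105/211965399; 10426303/47103422 -1082735/70655133; 8440198/70655133 -99319664/211965399]
step 1: x' = x̄ + K·y = [-54588698/211965399, -190798199/70655133, -1421508475/423930798]
step 1: P' = (I − K·H)·P̄ = [316248824/211965399 262825925/70655133 943653977/211965399; 262825925/70655133 556930759/47103422 968974571/70655133; 943653977/211965399 968974571/70655133 7154780059/423930798]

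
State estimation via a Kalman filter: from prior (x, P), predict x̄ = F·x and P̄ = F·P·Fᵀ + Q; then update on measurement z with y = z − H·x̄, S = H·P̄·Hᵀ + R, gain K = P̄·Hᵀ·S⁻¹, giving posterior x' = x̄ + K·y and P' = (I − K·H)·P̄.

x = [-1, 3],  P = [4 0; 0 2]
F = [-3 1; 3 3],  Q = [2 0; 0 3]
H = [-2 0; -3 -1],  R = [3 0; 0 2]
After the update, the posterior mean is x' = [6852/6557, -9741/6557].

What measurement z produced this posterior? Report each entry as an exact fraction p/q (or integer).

z = [-3, -1]

x̄ = F·x = [6, 6]
P̄ = F·P·Fᵀ + Q = [40 -30; -30 57]
S = H·P̄·Hᵀ + R = [163 180; 180 239]
K = P̄·Hᵀ·S⁻¹ = [-2920/6557 -270/6557; 8400/6557 -5421/6557]
x' − x̄ = [-32490/6557, -49083/6557] = K·y
y = (KᵀK)⁻¹·Kᵀ·(x' − x̄) = [9, 23]
z = y + H·x̄ = [9, 23] + [-12, -24] = [-3, -1]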